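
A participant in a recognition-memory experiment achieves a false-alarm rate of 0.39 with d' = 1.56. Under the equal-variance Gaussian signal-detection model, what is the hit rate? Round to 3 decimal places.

z(false-alarm rate) = z(0.39) = -0.2793
z(H) = z(FA) + d' = -0.2793 + 1.56 = 1.2807
hit rate = Φ(1.2807) = 0.8999

hit rate = 0.900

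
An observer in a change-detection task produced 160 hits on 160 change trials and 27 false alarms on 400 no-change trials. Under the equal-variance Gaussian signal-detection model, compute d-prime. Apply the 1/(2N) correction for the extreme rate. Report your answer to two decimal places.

The hit rate is 160/160 = 1, so apply the 1/(2N) correction: H → 1 − 1/(2·160) = 0.99687.
z(H) = z(0.99687) = 2.734
z(FA) = z(0.06750) = -1.495
d' = 2.734 − (-1.495) = 4.229

d-prime = 4.23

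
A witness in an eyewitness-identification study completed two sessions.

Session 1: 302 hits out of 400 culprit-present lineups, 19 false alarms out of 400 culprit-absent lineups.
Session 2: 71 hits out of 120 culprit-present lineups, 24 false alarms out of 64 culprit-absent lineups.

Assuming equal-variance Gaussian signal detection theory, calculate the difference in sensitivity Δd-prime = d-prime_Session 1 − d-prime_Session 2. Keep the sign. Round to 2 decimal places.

Session 1: z(0.7550) = 0.690, z(0.0475) = -1.670, d' = 2.360
Session 2: z(0.5917) = 0.232, z(0.3750) = -0.319, d' = 0.551
Δd' = d'_Session 1 − d'_Session 2 = 2.360 − 0.551 = 1.809
Session 1 has the higher sensitivity.

Δd-prime = 1.81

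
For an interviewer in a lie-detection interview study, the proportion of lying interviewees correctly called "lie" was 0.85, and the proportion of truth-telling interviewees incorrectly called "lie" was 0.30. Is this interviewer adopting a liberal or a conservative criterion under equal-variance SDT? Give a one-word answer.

liberal

z(H) = 1.036, z(FA) = -0.524
c = −½·(z(H) + z(FA)) = -0.256
c < 0 → liberal criterion (biased toward responding “yes”).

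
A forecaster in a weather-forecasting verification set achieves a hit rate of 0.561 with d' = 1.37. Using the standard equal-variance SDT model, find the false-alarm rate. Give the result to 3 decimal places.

z(hit rate) = z(0.561) = 0.1535
z(FA) = z(H) − d' = 0.1535 − 1.37 = -1.2165
false-alarm rate = Φ(-1.2165) = 0.1119

false-alarm rate = 0.112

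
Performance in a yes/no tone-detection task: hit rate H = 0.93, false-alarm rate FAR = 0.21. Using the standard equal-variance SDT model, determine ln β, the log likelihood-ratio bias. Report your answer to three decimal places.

z(H) = z(0.93) = 1.4758
z(FA) = z(0.21) = -0.8064
ln β = −½·[z(H)² − z(FA)²] = −0.5 × (2.1780 − 0.6503) = -0.76385

ln β = -0.764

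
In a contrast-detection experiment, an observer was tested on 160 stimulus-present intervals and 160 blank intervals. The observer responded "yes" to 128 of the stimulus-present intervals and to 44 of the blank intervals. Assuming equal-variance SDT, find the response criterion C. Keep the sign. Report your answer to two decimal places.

H = 128/160 = 0.8000
FA = 44/160 = 0.2750
z(H) = 0.8416
z(FA) = -0.5978
c = −½·[z(H) + z(FA)] = −0.5 × (0.8416 + (-0.5978)) = -0.1219

C = -0.12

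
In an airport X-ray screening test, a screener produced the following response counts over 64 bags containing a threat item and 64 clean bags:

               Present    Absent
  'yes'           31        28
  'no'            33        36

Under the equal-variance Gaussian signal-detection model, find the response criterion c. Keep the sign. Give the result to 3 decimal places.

c = 0.098

H = 31/64 = 0.4844
FA = 28/64 = 0.4375
z(H) = -0.0391
z(FA) = -0.1573
c = −½·[z(H) + z(FA)] = −0.5 × (-0.0391 + (-0.1573)) = 0.0982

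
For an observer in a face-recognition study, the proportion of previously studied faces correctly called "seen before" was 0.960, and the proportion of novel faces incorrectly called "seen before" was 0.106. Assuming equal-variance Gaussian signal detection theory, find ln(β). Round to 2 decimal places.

ln β = -0.75

z(0.960) = 1.751, z(0.106) = -1.248
ln β = −½·[z(H)² − z(FA)²] = −0.5 × (3.066 − 1.558) = -0.754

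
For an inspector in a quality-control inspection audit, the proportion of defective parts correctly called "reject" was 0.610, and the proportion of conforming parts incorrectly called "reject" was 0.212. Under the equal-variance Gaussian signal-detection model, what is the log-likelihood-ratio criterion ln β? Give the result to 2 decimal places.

ln β = 0.28

z(H) = z(0.610) = 0.279
z(FA) = z(0.212) = -0.800
ln β = −½·[z(H)² − z(FA)²] = −0.5 × (0.078 − 0.640) = 0.281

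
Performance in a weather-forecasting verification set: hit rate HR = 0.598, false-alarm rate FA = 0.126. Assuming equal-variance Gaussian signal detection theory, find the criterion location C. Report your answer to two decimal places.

C = 0.45

Φ⁻¹(H) = 0.2482
Φ⁻¹(FA) = -1.1455
c = −½·[z(H) + z(FA)] = −0.5 × (0.2482 + (-1.1455)) = 0.44865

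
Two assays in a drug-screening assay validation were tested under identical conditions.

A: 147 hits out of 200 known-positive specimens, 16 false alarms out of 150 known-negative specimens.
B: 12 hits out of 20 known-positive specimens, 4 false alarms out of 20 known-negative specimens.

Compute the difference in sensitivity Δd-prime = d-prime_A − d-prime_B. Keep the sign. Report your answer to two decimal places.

Δd-prime = 0.78

A: z(0.7350) = 0.628, z(0.1067) = -1.244, d' = 1.872
B: z(0.6000) = 0.253, z(0.2000) = -0.842, d' = 1.095
Δd' = d'_A − d'_B = 1.872 − 1.095 = 0.777
A has the higher sensitivity.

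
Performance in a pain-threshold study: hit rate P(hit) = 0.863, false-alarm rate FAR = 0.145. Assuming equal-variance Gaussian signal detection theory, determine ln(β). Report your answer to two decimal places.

ln β = -0.04

Φ⁻¹(H) = 1.094
Φ⁻¹(FA) = -1.058
ln β = −½·[z(H)² − z(FA)²] = −0.5 × (1.197 − 1.119) = -0.039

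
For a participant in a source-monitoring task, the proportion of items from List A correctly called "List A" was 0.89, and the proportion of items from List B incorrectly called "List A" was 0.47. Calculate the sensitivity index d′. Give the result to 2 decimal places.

z(H) = z(0.89) = 1.2265
z(FA) = z(0.47) = -0.0753
d' = z(H) − z(FA) = 1.2265 − (-0.0753) = 1.3018

d′ = 1.30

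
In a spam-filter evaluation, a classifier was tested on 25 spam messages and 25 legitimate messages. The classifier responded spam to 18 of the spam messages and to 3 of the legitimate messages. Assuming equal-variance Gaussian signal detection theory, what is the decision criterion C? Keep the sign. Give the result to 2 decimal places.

C = 0.30

H = 18/25 = 0.7200
FA = 3/25 = 0.1200
Φ⁻¹(0.7200) = 0.583, Φ⁻¹(0.1200) = -1.175
c = −½·[z(H) + z(FA)] = −0.5 × (0.583 + (-1.175)) = 0.296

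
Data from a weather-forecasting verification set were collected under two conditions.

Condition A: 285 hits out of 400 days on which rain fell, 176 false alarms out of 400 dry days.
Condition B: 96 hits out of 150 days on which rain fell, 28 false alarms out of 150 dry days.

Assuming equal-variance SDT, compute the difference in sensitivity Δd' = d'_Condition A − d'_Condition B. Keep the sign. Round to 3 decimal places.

Δd' = -0.537

Condition A: z(0.7125) = 0.5607, z(0.4400) = -0.1510, d' = 0.7117
Condition B: z(0.6400) = 0.3585, z(0.1867) = -0.8901, d' = 1.2486
Δd' = d'_Condition A − d'_Condition B = 0.7117 − 1.2486 = -0.5369
Condition B has the higher sensitivity.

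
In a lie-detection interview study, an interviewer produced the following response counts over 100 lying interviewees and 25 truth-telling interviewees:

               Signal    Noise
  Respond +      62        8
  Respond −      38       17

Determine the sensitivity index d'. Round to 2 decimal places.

d' = 0.77

H = 62/100 = 0.6200
FA = 8/25 = 0.3200
z(H) = 0.305
z(FA) = -0.468
d' = z(H) − z(FA) = 0.305 − (-0.468) = 0.773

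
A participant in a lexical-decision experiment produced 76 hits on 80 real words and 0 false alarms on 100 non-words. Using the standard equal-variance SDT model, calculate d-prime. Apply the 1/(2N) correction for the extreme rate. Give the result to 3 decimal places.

The false-alarm rate is 0/100 = 0, so apply the 1/(2N) correction: FA → 1/(2·100) = 0.00500.
z(H) = z(0.95000) = 1.6449
z(FA) = z(0.00500) = -2.5758
d' = 1.6449 − (-2.5758) = 4.2207

d-prime = 4.221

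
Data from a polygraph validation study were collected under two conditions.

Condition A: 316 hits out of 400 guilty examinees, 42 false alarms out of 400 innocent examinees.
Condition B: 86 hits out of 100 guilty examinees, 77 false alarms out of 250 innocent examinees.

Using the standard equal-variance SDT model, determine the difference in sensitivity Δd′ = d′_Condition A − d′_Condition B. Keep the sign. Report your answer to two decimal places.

Δd′ = 0.48

Condition A: z(0.7900) = 0.806, z(0.1050) = -1.254, d' = 2.060
Condition B: z(0.8600) = 1.080, z(0.3080) = -0.502, d' = 1.582
Δd' = d'_Condition A − d'_Condition B = 2.060 − 1.582 = 0.478
Condition A has the higher sensitivity.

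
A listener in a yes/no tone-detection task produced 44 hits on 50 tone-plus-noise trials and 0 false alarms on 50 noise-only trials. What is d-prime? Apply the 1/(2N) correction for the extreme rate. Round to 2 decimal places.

The false-alarm rate is 0/50 = 0, so apply the 1/(2N) correction: FA → 1/(2·50) = 0.01000.
z(H) = z(0.88000) = 1.175
z(FA) = z(0.01000) = -2.326
d' = 1.175 − (-2.326) = 3.501

d-prime = 3.50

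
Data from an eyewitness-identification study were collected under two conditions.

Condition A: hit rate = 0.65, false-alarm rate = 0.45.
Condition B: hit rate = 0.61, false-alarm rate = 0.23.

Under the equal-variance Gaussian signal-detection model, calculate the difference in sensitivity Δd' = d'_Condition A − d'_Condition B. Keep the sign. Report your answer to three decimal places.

Condition A: z(0.65) = 0.3853, z(0.45) = -0.1257, d' = 0.5110
Condition B: z(0.61) = 0.2793, z(0.23) = -0.7388, d' = 1.0181
Δd' = d'_Condition A − d'_Condition B = 0.5110 − 1.0181 = -0.5071
Condition B has the higher sensitivity.

Δd' = -0.507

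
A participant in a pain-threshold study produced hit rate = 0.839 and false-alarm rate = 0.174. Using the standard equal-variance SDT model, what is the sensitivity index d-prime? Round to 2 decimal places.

d-prime = 1.93

z(H) = 0.990
z(FA) = -0.938
d' = z(H) − z(FA) = 0.990 − (-0.938) = 1.928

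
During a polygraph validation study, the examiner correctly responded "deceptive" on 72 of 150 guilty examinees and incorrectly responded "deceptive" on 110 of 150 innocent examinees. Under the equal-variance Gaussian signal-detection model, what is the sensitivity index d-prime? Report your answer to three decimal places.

H = 72/150 = 0.4800
FA = 110/150 = 0.7333
Φ⁻¹(H) = Φ⁻¹(0.4800) = -0.0502
Φ⁻¹(FA) = Φ⁻¹(0.7333) = 0.6228
d' = z(H) − z(FA) = -0.0502 − 0.6228 = -0.6730

d-prime = -0.673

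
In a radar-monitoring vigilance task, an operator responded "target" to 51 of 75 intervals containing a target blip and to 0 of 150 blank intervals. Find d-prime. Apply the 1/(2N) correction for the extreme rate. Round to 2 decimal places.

The false-alarm rate is 0/150 = 0, so apply the 1/(2N) correction: FA → 1/(2·150) = 0.00333.
z(H) = z(0.68000) = 0.468
z(FA) = z(0.00333) = -2.713
d' = 0.468 − (-2.713) = 3.181

d-prime = 3.18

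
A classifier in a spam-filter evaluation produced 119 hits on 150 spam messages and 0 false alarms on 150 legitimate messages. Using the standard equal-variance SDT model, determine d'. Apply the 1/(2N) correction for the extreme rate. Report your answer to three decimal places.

d' = 3.531

The false-alarm rate is 0/150 = 0, so apply the 1/(2N) correction: FA → 1/(2·150) = 0.00333.
z(H) = z(0.79333) = 0.8180
z(FA) = z(0.00333) = -2.7134
d' = 0.8180 − (-2.7134) = 3.5314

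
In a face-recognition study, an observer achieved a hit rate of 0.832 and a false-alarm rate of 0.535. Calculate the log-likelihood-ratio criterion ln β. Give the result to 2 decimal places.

ln β = -0.46

z(H) = 0.962
z(FA) = 0.088
ln β = −½·[z(H)² − z(FA)²] = −0.5 × (0.925 − 0.008) = -0.4585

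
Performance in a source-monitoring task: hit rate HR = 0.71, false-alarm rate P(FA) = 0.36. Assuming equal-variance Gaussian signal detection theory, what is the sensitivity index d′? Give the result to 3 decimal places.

d′ = 0.912

z(0.71) = 0.5534, z(0.36) = -0.3585
d' = z(H) − z(FA) = 0.5534 − (-0.3585) = 0.9119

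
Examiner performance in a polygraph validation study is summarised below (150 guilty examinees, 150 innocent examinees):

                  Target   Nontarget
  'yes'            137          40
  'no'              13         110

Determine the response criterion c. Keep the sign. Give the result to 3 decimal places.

H = 137/150 = 0.9133
FA = 40/150 = 0.2667
Φ⁻¹(H) = 1.3614
Φ⁻¹(FA) = -0.6228
c = −½·[z(H) + z(FA)] = −0.5 × (1.3614 + (-0.6228)) = -0.3693

c = -0.369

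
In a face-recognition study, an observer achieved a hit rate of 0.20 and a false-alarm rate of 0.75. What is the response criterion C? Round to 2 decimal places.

z(0.20) = -0.842, z(0.75) = 0.674
c = −½·[z(H) + z(FA)] = −0.5 × (-0.842 + 0.674) = 0.084
c > 0: the observer has a conservative response bias.

C = 0.08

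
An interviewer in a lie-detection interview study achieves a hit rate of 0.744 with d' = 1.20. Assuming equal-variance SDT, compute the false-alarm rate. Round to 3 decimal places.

z(hit rate) = z(0.744) = 0.6557
z(FA) = z(H) − d' = 0.6557 − 1.20 = -0.5443
false-alarm rate = Φ(-0.5443) = 0.2931

false-alarm rate = 0.293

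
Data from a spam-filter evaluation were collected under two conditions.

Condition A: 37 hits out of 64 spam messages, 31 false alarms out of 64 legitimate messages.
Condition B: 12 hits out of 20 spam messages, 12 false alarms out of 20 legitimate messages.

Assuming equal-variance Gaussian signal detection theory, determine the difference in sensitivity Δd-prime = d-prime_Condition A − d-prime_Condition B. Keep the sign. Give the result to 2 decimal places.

Δd-prime = 0.24

Condition A: z(0.5781) = 0.197, z(0.4844) = -0.039, d' = 0.236
Condition B: z(0.6000) = 0.253, z(0.6000) = 0.253, d' = 0.000
Δd' = d'_Condition A − d'_Condition B = 0.236 − 0.000 = 0.236
Condition A has the higher sensitivity.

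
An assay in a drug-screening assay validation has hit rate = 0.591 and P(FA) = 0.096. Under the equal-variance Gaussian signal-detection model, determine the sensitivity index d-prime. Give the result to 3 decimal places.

d-prime = 1.535

z(H) = 0.2301
z(FA) = -1.3047
d' = z(H) − z(FA) = 0.2301 − (-1.3047) = 1.5348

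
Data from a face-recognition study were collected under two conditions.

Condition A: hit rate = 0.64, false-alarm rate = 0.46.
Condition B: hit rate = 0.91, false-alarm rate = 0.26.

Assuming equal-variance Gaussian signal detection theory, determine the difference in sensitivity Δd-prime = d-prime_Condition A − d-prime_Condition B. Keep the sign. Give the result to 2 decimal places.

Δd-prime = -1.53

Condition A: z(0.64) = 0.358, z(0.46) = -0.100, d' = 0.458
Condition B: z(0.91) = 1.341, z(0.26) = -0.643, d' = 1.984
Δd' = d'_Condition A − d'_Condition B = 0.458 − 1.984 = -1.526
Condition B has the higher sensitivity.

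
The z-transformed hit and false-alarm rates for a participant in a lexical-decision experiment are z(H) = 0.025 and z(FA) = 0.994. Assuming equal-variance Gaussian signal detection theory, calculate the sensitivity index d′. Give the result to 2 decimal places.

d' = z(H) − z(FA) = 0.025 − 0.994 = -0.969

d′ = -0.97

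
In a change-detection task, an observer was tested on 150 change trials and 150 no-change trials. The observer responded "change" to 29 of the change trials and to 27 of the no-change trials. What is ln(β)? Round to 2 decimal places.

ln β = 0.04

H = 29/150 = 0.1933
FA = 27/150 = 0.1800
z(H) = -0.866
z(FA) = -0.915
ln β = −½·[z(H)² − z(FA)²] = −0.5 × (0.750 − 0.837) = 0.0435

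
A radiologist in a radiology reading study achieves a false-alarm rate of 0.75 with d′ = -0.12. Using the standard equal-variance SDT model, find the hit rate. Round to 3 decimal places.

z(false-alarm rate) = z(0.75) = 0.6745
z(H) = z(FA) + d' = 0.6745 + (-0.12) = 0.5545
hit rate = Φ(0.5545) = 0.7104

hit rate = 0.710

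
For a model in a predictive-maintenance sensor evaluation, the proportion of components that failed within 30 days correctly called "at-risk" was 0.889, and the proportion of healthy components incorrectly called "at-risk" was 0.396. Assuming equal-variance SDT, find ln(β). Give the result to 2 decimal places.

z(H) = 1.221
z(FA) = -0.264
ln β = −½·[z(H)² − z(FA)²] = −0.5 × (1.491 − 0.070) = -0.7105

ln β = -0.71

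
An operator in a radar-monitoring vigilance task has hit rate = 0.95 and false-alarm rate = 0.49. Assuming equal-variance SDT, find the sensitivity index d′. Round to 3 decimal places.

d′ = 1.670

Φ⁻¹(H) = Φ⁻¹(0.95) = 1.6449
Φ⁻¹(FA) = Φ⁻¹(0.49) = -0.0251
d' = z(H) − z(FA) = 1.6449 − (-0.0251) = 1.6700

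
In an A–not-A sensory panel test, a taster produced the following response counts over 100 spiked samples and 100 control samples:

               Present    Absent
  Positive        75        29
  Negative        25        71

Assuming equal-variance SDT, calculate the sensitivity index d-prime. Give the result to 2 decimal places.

H = 75/100 = 0.7500
FA = 29/100 = 0.2900
z(H) = 0.6745
z(FA) = -0.5534
d' = z(H) − z(FA) = 0.6745 − (-0.5534) = 1.2279

d-prime = 1.23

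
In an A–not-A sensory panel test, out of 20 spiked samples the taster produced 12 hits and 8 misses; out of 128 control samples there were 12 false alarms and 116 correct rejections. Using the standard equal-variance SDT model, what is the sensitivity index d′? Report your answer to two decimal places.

H = 12/20 = 0.6000
FA = 12/128 = 0.0938
z(0.6000) = 0.253, z(0.0938) = -1.318
d' = z(H) − z(FA) = 0.253 − (-1.318) = 1.571

d′ = 1.57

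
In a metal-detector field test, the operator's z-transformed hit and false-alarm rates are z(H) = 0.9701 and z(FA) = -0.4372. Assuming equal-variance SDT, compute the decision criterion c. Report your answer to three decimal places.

c = −½·[z(H) + z(FA)] = −½·(0.9701 + (-0.4372)) = -0.26645
c < 0: the operator has a liberal response bias.

c = -0.266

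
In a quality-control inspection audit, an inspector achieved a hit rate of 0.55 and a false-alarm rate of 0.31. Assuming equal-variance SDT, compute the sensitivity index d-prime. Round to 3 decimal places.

d-prime = 0.622

z(0.55) = 0.1257, z(0.31) = -0.4959
d' = z(H) − z(FA) = 0.1257 − (-0.4959) = 0.6216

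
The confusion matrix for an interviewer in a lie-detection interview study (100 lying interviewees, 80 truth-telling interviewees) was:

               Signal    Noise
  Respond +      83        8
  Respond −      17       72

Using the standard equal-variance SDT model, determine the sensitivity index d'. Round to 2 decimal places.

d' = 2.24

H = 83/100 = 0.8300
FA = 8/80 = 0.1000
Φ⁻¹(0.8300) = 0.9542, Φ⁻¹(0.1000) = -1.2816
d' = z(H) − z(FA) = 0.9542 − (-1.2816) = 2.2358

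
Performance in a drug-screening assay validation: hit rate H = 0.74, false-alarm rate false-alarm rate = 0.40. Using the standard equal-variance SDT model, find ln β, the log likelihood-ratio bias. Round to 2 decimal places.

ln β = -0.17

Φ⁻¹(H) = Φ⁻¹(0.74) = 0.643
Φ⁻¹(FA) = Φ⁻¹(0.40) = -0.253
ln β = −½·[z(H)² − z(FA)²] = −0.5 × (0.413 − 0.064) = -0.1745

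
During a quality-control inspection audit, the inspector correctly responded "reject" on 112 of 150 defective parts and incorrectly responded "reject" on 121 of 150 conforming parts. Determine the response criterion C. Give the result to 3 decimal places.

H = 112/150 = 0.7467
FA = 121/150 = 0.8067
Φ⁻¹(H) = 0.6641
Φ⁻¹(FA) = 0.8658
c = −½·[z(H) + z(FA)] = −0.5 × (0.6641 + 0.8658) = -0.76495
c < 0: the inspector has a liberal response bias.

C = -0.765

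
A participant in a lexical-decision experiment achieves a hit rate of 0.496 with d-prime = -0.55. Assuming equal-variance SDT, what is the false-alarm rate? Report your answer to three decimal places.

false-alarm rate = 0.705

z(hit rate) = z(0.496) = -0.0100
z(FA) = z(H) − d' = -0.0100 − (-0.55) = 0.5400
false-alarm rate = Φ(0.5400) = 0.7054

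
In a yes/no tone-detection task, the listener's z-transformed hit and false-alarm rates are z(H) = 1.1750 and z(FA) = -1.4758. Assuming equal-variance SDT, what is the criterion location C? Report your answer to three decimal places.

C = 0.150

c = −½·[z(H) + z(FA)] = −½·(1.1750 + (-1.4758)) = 0.1504
c > 0: the listener has a conservative response bias.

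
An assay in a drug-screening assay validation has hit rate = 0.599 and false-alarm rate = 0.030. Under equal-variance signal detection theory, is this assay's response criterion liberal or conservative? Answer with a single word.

conservative

z(H) = 0.251, z(FA) = -1.881
c = −½·(z(H) + z(FA)) = 0.815
c > 0 → conservative criterion (biased toward responding “no”).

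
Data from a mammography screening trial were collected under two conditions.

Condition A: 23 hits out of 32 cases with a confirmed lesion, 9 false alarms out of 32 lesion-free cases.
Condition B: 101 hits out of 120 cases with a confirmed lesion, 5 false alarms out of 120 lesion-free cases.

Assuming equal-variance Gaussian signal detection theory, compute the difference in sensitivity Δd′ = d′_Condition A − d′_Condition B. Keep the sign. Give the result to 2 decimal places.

Δd′ = -1.57

Condition A: z(0.7188) = 0.579, z(0.2812) = -0.579, d' = 1.158
Condition B: z(0.8417) = 1.001, z(0.0417) = -1.731, d' = 2.732
Δd' = d'_Condition A − d'_Condition B = 1.158 − 2.732 = -1.574
Condition B has the higher sensitivity.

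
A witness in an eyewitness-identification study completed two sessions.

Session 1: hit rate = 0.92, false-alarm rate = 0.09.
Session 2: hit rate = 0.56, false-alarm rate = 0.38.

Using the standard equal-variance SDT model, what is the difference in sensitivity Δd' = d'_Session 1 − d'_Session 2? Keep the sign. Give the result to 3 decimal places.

Δd' = 2.289

Session 1: z(0.92) = 1.4051, z(0.09) = -1.3408, d' = 2.7459
Session 2: z(0.56) = 0.1510, z(0.38) = -0.3055, d' = 0.4565
Δd' = d'_Session 1 − d'_Session 2 = 2.7459 − 0.4565 = 2.2894
Session 1 has the higher sensitivity.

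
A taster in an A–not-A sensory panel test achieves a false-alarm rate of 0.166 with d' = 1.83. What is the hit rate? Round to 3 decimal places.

hit rate = 0.805

z(false-alarm rate) = z(0.166) = -0.9701
z(H) = z(FA) + d' = -0.9701 + 1.83 = 0.8599
hit rate = Φ(0.8599) = 0.8051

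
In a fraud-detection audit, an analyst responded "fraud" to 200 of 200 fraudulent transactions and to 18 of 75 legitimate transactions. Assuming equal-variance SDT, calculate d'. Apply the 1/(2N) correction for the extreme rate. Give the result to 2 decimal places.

d' = 3.51

The hit rate is 200/200 = 1, so apply the 1/(2N) correction: H → 1 − 1/(2·200) = 0.99750.
z(H) = z(0.99750) = 2.807
z(FA) = z(0.24000) = -0.706
d' = 2.807 − (-0.706) = 3.513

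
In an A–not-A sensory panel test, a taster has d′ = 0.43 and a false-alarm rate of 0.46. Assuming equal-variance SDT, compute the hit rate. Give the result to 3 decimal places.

z(false-alarm rate) = z(0.46) = -0.1004
z(H) = z(FA) + d' = -0.1004 + 0.43 = 0.3296
hit rate = Φ(0.3296) = 0.6291

hit rate = 0.629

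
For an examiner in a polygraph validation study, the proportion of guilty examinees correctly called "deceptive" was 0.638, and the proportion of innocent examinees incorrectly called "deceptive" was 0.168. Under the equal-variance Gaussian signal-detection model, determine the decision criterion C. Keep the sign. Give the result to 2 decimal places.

C = 0.30

Φ⁻¹(0.638) = 0.3531, Φ⁻¹(0.168) = -0.9621
c = −½·[z(H) + z(FA)] = −0.5 × (0.3531 + (-0.9621)) = 0.3045
c > 0: the examiner has a conservative response bias.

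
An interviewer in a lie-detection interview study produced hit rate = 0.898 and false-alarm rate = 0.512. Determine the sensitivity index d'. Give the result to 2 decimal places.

z(0.898) = 1.270, z(0.512) = 0.030
d' = z(H) − z(FA) = 1.270 − 0.030 = 1.240

d' = 1.24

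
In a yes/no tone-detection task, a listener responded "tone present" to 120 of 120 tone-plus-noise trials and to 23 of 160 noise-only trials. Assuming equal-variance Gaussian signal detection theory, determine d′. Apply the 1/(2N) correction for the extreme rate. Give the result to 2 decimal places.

The hit rate is 120/120 = 1, so apply the 1/(2N) correction: H → 1 − 1/(2·120) = 0.99583.
z(H) = z(0.99583) = 2.638
z(FA) = z(0.14375) = -1.064
d' = 2.638 − (-1.064) = 3.702

d′ = 3.70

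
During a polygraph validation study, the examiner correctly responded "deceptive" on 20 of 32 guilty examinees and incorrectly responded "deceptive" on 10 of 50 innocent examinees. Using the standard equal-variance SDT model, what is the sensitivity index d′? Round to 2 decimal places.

H = 20/32 = 0.6250
FA = 10/50 = 0.2000
z(0.6250) = 0.3186, z(0.2000) = -0.8416
d' = z(H) − z(FA) = 0.3186 − (-0.8416) = 1.1602

d′ = 1.16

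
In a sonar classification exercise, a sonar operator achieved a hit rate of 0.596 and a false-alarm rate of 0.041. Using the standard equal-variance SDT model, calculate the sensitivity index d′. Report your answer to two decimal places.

d′ = 1.98

Φ⁻¹(0.596) = 0.2430, Φ⁻¹(0.041) = -1.7392
d' = z(H) − z(FA) = 0.2430 − (-1.7392) = 1.9822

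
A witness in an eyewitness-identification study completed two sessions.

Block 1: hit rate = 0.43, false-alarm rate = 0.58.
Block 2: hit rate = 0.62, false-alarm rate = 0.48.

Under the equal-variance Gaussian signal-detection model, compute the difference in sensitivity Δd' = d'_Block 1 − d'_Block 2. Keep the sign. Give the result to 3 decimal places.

Block 1: z(0.43) = -0.1764, z(0.58) = 0.2019, d' = -0.3783
Block 2: z(0.62) = 0.3055, z(0.48) = -0.0502, d' = 0.3557
Δd' = d'_Block 1 − d'_Block 2 = -0.3783 − 0.3557 = -0.7340
Block 2 has the higher sensitivity.

Δd' = -0.734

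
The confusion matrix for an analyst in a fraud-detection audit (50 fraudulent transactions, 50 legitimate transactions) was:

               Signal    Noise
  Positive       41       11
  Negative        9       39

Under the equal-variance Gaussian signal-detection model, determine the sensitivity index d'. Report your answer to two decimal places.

d' = 1.69

H = 41/50 = 0.8200
FA = 11/50 = 0.2200
Φ⁻¹(H) = Φ⁻¹(0.8200) = 0.9154
Φ⁻¹(FA) = Φ⁻¹(0.2200) = -0.7722
d' = z(H) − z(FA) = 0.9154 − (-0.7722) = 1.6876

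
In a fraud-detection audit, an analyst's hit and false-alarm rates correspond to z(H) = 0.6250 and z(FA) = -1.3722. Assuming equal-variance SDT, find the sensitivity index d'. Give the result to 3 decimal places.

d' = z(H) − z(FA) = 0.6250 − (-1.3722) = 1.9972

d' = 1.997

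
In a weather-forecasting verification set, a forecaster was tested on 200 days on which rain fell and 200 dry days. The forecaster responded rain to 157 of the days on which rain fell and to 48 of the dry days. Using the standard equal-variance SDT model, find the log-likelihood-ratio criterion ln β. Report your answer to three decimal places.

H = 157/200 = 0.7850
FA = 48/200 = 0.2400
z(0.7850) = 0.7892, z(0.2400) = -0.7063
ln β = −½·[z(H)² − z(FA)²] = −0.5 × (0.6228 − 0.4989) = -0.06195

ln β = -0.062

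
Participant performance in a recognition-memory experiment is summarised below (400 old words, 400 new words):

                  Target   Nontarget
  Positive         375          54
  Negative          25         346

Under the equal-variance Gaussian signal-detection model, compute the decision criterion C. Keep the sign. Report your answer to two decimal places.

C = -0.22

H = 375/400 = 0.9375
FA = 54/400 = 0.1350
Φ⁻¹(0.9375) = 1.5341, Φ⁻¹(0.1350) = -1.1031
c = −½·[z(H) + z(FA)] = −0.5 × (1.5341 + (-1.1031)) = -0.2155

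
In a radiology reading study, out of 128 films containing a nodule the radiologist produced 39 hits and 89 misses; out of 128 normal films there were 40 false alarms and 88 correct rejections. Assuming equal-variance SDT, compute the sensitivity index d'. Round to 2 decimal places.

H = 39/128 = 0.3047
FA = 40/128 = 0.3125
Φ⁻¹(0.3047) = -0.5109, Φ⁻¹(0.3125) = -0.4888
d' = z(H) − z(FA) = -0.5109 − (-0.4888) = -0.0221

d' = -0.02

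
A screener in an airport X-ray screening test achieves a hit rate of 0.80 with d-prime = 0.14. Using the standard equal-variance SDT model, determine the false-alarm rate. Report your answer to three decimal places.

z(hit rate) = z(0.80) = 0.8416
z(FA) = z(H) − d' = 0.8416 − 0.14 = 0.7016
false-alarm rate = Φ(0.7016) = 0.7585

false-alarm rate = 0.759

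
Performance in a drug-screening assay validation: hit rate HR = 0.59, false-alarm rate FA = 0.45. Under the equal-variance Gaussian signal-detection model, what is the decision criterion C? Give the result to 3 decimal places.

z(H) = 0.2275
z(FA) = -0.1257
c = −½·[z(H) + z(FA)] = −0.5 × (0.2275 + (-0.1257)) = -0.0509

C = -0.051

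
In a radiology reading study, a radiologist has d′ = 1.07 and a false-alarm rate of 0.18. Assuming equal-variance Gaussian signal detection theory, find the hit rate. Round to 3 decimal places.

hit rate = 0.561

z(false-alarm rate) = z(0.18) = -0.9154
z(H) = z(FA) + d' = -0.9154 + 1.07 = 0.1546
hit rate = Φ(0.1546) = 0.5614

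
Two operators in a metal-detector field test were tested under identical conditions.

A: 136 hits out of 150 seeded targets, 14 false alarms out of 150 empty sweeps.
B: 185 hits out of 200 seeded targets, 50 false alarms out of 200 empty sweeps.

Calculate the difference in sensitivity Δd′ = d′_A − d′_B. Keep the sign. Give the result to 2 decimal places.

A: z(0.9067) = 1.321, z(0.0933) = -1.321, d' = 2.642
B: z(0.9250) = 1.440, z(0.2500) = -0.674, d' = 2.114
Δd' = d'_A − d'_B = 2.642 − 2.114 = 0.528
A has the higher sensitivity.

Δd′ = 0.53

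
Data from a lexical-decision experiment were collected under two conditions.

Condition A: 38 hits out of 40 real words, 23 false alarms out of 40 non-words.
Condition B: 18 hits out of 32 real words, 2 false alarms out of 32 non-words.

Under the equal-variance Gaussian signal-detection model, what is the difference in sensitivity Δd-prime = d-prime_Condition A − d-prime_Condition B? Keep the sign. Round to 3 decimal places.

Δd-prime = -0.236

Condition A: z(0.9500) = 1.6449, z(0.5750) = 0.1891, d' = 1.4558
Condition B: z(0.5625) = 0.1573, z(0.0625) = -1.5341, d' = 1.6914
Δd' = d'_Condition A − d'_Condition B = 1.4558 − 1.6914 = -0.2356
Condition B has the higher sensitivity.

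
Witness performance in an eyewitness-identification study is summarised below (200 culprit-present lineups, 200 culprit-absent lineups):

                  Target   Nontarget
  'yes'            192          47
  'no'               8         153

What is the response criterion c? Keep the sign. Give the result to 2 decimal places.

H = 192/200 = 0.9600
FA = 47/200 = 0.2350
z(H) = 1.7507
z(FA) = -0.7225
c = −½·[z(H) + z(FA)] = −0.5 × (1.7507 + (-0.7225)) = -0.5141

c = -0.51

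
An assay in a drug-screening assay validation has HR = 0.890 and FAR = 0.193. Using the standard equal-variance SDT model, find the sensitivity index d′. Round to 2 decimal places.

z(H) = z(0.890) = 1.227
z(FA) = z(0.193) = -0.867
d' = z(H) − z(FA) = 1.227 − (-0.867) = 2.094

d′ = 2.09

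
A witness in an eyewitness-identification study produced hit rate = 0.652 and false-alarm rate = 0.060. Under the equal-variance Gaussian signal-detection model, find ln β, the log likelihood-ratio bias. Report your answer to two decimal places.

ln β = 1.13

Φ⁻¹(0.652) = 0.391, Φ⁻¹(0.060) = -1.555
ln β = −½·[z(H)² − z(FA)²] = −0.5 × (0.153 − 2.418) = 1.1325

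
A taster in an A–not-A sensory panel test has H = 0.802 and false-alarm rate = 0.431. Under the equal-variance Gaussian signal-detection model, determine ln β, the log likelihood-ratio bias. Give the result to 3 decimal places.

z(H) = z(0.802) = 0.8488
z(FA) = z(0.431) = -0.1738
ln β = −½·[z(H)² − z(FA)²] = −0.5 × (0.7205 − 0.0302) = -0.34515

ln β = -0.345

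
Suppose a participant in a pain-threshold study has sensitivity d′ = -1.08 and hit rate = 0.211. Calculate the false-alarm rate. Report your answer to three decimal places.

false-alarm rate = 0.609

z(hit rate) = z(0.211) = -0.8030
z(FA) = z(H) − d' = -0.8030 − (-1.08) = 0.2770
false-alarm rate = Φ(0.2770) = 0.6091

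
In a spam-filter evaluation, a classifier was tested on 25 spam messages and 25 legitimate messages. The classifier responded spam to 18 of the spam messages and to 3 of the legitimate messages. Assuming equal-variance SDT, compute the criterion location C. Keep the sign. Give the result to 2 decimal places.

C = 0.30

H = 18/25 = 0.7200
FA = 3/25 = 0.1200
z(0.7200) = 0.5828, z(0.1200) = -1.1750
c = −½·[z(H) + z(FA)] = −0.5 × (0.5828 + (-1.1750)) = 0.2961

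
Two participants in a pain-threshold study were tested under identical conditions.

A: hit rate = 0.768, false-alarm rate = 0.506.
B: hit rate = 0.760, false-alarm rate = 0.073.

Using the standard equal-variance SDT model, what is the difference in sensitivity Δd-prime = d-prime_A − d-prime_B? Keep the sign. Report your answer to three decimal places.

A: z(0.768) = 0.7323, z(0.506) = 0.0150, d' = 0.7173
B: z(0.760) = 0.7063, z(0.073) = -1.4538, d' = 2.1601
Δd' = d'_A − d'_B = 0.7173 − 2.1601 = -1.4428
B has the higher sensitivity.

Δd-prime = -1.443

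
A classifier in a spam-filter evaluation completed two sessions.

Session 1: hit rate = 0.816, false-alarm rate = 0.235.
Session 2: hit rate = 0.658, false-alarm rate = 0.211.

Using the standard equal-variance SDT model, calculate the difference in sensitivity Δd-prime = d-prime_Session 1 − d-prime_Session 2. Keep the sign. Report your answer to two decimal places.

Δd-prime = 0.41

Session 1: z(0.816) = 0.900, z(0.235) = -0.722, d' = 1.622
Session 2: z(0.658) = 0.407, z(0.211) = -0.803, d' = 1.210
Δd' = d'_Session 1 − d'_Session 2 = 1.622 − 1.210 = 0.412
Session 1 has the higher sensitivity.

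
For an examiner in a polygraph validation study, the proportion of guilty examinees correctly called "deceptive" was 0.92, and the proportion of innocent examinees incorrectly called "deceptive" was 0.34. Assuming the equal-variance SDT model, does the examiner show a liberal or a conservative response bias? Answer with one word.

liberal

z(H) = 1.405, z(FA) = -0.412
c = −½·(z(H) + z(FA)) = -0.4965
c < 0 → liberal criterion (biased toward responding “yes”).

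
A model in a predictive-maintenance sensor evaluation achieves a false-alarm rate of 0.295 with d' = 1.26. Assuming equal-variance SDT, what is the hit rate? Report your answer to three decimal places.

hit rate = 0.765

z(false-alarm rate) = z(0.295) = -0.5388
z(H) = z(FA) + d' = -0.5388 + 1.26 = 0.7212
hit rate = Φ(0.7212) = 0.7646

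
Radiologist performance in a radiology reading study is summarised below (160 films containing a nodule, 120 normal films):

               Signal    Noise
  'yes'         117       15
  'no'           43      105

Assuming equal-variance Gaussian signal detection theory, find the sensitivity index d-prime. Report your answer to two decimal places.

H = 117/160 = 0.7312
FA = 15/120 = 0.1250
z(0.7312) = 0.6164, z(0.1250) = -1.1503
d' = z(H) − z(FA) = 0.6164 − (-1.1503) = 1.7667

d-prime = 1.77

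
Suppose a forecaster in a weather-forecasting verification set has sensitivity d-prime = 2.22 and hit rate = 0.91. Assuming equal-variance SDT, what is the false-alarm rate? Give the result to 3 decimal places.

false-alarm rate = 0.190

z(hit rate) = z(0.91) = 1.3408
z(FA) = z(H) − d' = 1.3408 − 2.22 = -0.8792
false-alarm rate = Φ(-0.8792) = 0.1896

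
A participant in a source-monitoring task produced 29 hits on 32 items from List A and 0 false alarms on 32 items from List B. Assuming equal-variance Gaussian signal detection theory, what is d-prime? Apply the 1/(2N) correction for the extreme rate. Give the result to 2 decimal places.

d-prime = 3.47

The false-alarm rate is 0/32 = 0, so apply the 1/(2N) correction: FA → 1/(2·32) = 0.01562.
z(H) = z(0.90625) = 1.318
z(FA) = z(0.01562) = -2.154
d' = 1.318 − (-2.154) = 3.472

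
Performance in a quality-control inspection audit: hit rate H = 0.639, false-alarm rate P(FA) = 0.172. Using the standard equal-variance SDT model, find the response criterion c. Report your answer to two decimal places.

Φ⁻¹(H) = Φ⁻¹(0.639) = 0.3558
Φ⁻¹(FA) = Φ⁻¹(0.172) = -0.9463
c = −½·[z(H) + z(FA)] = −0.5 × (0.3558 + (-0.9463)) = 0.29525
c > 0: the inspector has a conservative response bias.

c = 0.30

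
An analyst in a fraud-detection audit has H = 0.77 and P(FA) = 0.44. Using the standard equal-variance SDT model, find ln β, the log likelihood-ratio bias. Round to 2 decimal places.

ln β = -0.26

Φ⁻¹(0.77) = 0.739, Φ⁻¹(0.44) = -0.151
ln β = −½·[z(H)² − z(FA)²] = −0.5 × (0.546 − 0.023) = -0.2615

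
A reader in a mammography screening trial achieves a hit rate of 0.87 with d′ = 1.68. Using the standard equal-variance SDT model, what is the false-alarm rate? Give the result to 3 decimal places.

false-alarm rate = 0.290

z(hit rate) = z(0.87) = 1.1264
z(FA) = z(H) − d' = 1.1264 − 1.68 = -0.5536
false-alarm rate = Φ(-0.5536) = 0.2899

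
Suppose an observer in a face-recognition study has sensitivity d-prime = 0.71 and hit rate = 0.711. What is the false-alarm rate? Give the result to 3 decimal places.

false-alarm rate = 0.439

z(hit rate) = z(0.711) = 0.5563
z(FA) = z(H) − d' = 0.5563 − 0.71 = -0.1537
false-alarm rate = Φ(-0.1537) = 0.4389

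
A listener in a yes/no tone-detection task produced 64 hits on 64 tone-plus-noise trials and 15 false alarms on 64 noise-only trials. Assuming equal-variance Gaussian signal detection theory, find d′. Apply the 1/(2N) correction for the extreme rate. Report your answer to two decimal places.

d′ = 3.14

The hit rate is 64/64 = 1, so apply the 1/(2N) correction: H → 1 − 1/(2·64) = 0.99219.
z(H) = z(0.99219) = 2.418
z(FA) = z(0.23438) = -0.724
d' = 2.418 − (-0.724) = 3.142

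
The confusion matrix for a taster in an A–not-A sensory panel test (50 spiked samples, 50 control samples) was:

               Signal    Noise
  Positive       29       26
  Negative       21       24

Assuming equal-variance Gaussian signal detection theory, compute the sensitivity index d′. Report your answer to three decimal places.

H = 29/50 = 0.5800
FA = 26/50 = 0.5200
Φ⁻¹(0.5800) = 0.2019, Φ⁻¹(0.5200) = 0.0502
d' = z(H) − z(FA) = 0.2019 − 0.0502 = 0.1517

d′ = 0.152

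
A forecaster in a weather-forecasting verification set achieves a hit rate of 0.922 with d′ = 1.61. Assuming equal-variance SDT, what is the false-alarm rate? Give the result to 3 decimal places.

z(hit rate) = z(0.922) = 1.4187
z(FA) = z(H) − d' = 1.4187 − 1.61 = -0.1913
false-alarm rate = Φ(-0.1913) = 0.4241

false-alarm rate = 0.424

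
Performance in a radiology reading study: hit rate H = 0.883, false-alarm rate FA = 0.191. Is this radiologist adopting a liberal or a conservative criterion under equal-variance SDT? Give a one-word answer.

z(H) = 1.190, z(FA) = -0.874
c = −½·(z(H) + z(FA)) = -0.158
c < 0 → liberal criterion (biased toward responding “yes”).

liberal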